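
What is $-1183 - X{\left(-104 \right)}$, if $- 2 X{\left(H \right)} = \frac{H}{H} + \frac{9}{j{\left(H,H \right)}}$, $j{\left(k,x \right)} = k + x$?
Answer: $- \frac{491929}{416} \approx -1182.5$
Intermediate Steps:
$X{\left(H \right)} = - \frac{1}{2} - \frac{9}{4 H}$ ($X{\left(H \right)} = - \frac{\frac{H}{H} + \frac{9}{H + H}}{2} = - \frac{1 + \frac{9}{2 H}}{2} = - \frac{1}{2} - \frac{9}{4 H}$)
$-1183 - X{\left(-104 \right)} = -1183 - \frac{-9 - -208}{4 \left(-104\right)} = -1183 - \frac{1}{4} \left(- \frac{1}{104}\right) \left(-9 + 208\right) = -1183 - \frac{1}{4} \left(- \frac{1}{104}\right) 199 = -1183 - - \frac{199}{416} = -1183 + \frac{199}{416} = - \frac{491929}{416}$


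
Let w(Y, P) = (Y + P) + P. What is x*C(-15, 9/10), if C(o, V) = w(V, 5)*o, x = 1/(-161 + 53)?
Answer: 109/72 ≈ 1.5139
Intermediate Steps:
w(Y, P) = Y + 2*P (w(Y, P) = (P + Y) + P = Y + 2*P)
x = -1/108 (x = 1/(-108) = -1/108 ≈ -0.0092593)
C(o, V) = o*(10 + V) (C(o, V) = (V + 2*5)*o = (V + 10)*o = (10 + V)*o = o*(10 + V))
x*C(-15, 9/10) = -(-5)*(10 + 9/10)/36 = -(-5)*109/(36*10) = -1/108*(-327/2) = 109/72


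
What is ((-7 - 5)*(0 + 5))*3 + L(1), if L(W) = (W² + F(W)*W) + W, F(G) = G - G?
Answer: -178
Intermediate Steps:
F(G) = 0
L(W) = W + W² (L(W) = (W² + 0*W) + W = (W² + 0) + W = W² + W = W + W²)
((-7 - 5)*(0 + 5))*3 + L(1) = ((-7 - 5)*(0 + 5))*3 + 1*(1 + 1) = -12*5*3 + 1*2 = -60*3 + 2 = -180 + 2 = -178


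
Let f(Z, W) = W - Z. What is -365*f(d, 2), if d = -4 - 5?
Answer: -4015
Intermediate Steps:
d = -9
-365*f(d, 2) = -365*(2 - 1*(-9)) = -365*(2 + 9) = -365*11 = -4015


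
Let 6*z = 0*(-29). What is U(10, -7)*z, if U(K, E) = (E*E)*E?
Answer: 0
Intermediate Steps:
U(K, E) = E³ (U(K, E) = E²*E = E³)
z = 0 (z = (0*(-29))/6 = (⅙)*0 = 0)
U(10, -7)*z = (-7)³*0 = -343*0 = 0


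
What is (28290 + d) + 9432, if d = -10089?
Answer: 27633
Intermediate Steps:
(28290 + d) + 9432 = (28290 - 10089) + 9432 = 18201 + 9432 = 27633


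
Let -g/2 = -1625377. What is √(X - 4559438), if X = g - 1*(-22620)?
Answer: 12*I*√8931 ≈ 1134.0*I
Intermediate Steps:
g = 3250754 (g = -2*(-1625377) = 3250754)
X = 3273374 (X = 3250754 - 1*(-22620) = 3250754 + 22620 = 3273374)
√(X - 4559438) = √(3273374 - 4559438) = √(-1286064) = 12*I*√8931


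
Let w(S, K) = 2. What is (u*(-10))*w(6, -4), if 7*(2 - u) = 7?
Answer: -20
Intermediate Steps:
u = 1 (u = 2 - ⅐*7 = 2 - 1 = 1)
(u*(-10))*w(6, -4) = (1*(-10))*2 = -10*2 = -20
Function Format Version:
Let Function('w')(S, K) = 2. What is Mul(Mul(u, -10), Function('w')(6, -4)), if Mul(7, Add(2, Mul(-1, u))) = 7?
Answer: -20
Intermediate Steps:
u = 1 (u = Add(2, Mul(Rational(-1, 7), 7)) = Add(2, -1) = 1)
Mul(Mul(u, -10), Function('w')(6, -4)) = Mul(Mul(1, -10), 2) = Mul(-10, 2) = -20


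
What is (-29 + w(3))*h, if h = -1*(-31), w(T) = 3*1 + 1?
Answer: -775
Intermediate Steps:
w(T) = 4 (w(T) = 3 + 1 = 4)
h = 31
(-29 + w(3))*h = (-29 + 4)*31 = -25*31 = -775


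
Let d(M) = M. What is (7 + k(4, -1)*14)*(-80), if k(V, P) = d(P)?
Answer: 560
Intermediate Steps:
k(V, P) = P
(7 + k(4, -1)*14)*(-80) = (7 - 1*14)*(-80) = (7 - 14)*(-80) = -7*(-80) = 560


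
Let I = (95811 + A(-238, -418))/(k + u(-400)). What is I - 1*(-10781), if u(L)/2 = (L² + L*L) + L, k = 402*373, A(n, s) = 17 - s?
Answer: 4253939636/394573 ≈ 10781.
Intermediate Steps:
k = 149946
u(L) = 2*L + 4*L² (u(L) = 2*((L² + L*L) + L) = 2*((L² + L²) + L) = 2*(2*L² + L) = 2*(L + 2*L²) = 2*L + 4*L²)
I = 48123/394573 (I = (95811 + (17 - 1*(-418)))/(149946 + 2*(-400)*(1 + 2*(-400))) = (95811 + (17 + 418))/(149946 + 2*(-400)*(1 - 800)) = (95811 + 435)/(149946 + 2*(-400)*(-799)) = 96246/(149946 + 639200) = 96246/789146 = 96246*(1/789146) = 48123/394573 ≈ 0.12196)
I - 1*(-10781) = 48123/394573 - 1*(-10781) = 48123/394573 + 10781 = 4253939636/394573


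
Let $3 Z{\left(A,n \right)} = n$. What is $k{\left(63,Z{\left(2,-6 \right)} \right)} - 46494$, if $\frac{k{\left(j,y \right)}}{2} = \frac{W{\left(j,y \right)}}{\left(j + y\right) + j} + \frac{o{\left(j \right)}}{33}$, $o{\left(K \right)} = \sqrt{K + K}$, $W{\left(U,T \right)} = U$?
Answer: $- \frac{2882565}{62} + \frac{2 \sqrt{14}}{11} \approx -46492.0$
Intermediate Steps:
$o{\left(K \right)} = \sqrt{2} \sqrt{K}$ ($o{\left(K \right)} = \sqrt{2 K} = \sqrt{2} \sqrt{K}$)
$Z{\left(A,n \right)} = \frac{n}{3}$
$k{\left(j,y \right)} = \frac{2 j}{y + 2 j} + \frac{2 \sqrt{2} \sqrt{j}}{33}$ ($k{\left(j,y \right)} = 2 \left(\frac{j}{\left(j + y\right) + j} + \frac{\sqrt{2} \sqrt{j}}{33}\right) = 2 \left(\frac{j}{y + 2 j} + \sqrt{2} \sqrt{j} \frac{1}{33}\right) = 2 \left(\frac{j}{y + 2 j} + \frac{\sqrt{2} \sqrt{j}}{33}\right) = \frac{2 j}{y + 2 j} + \frac{2 \sqrt{2} \sqrt{j}}{33}$)
$k{\left(63,Z{\left(2,-6 \right)} \right)} - 46494 = \frac{2 \left(33 \cdot 63 + 2 \sqrt{2} \cdot 63^{\frac{3}{2}} + \frac{1}{3} \left(-6\right) \sqrt{2} \sqrt{63}\right)}{33 \left(\frac{1}{3} \left(-6\right) + 2 \cdot 63\right)} - 46494 = \frac{2 \left(2079 + 2 \sqrt{2} \cdot 189 \sqrt{7} - 2 \sqrt{2} \cdot 3 \sqrt{7}\right)}{33 \left(-2 + 126\right)} - 46494 = \frac{2 \left(2079 + 378 \sqrt{14} - 6 \sqrt{14}\right)}{33 \cdot 124} - 46494 = \frac{2}{33} \cdot \frac{1}{124} \left(2079 + 372 \sqrt{14}\right) - 46494 = \left(\frac{63}{62} + \frac{2 \sqrt{14}}{11}\right) - 46494 = - \frac{2882565}{62} + \frac{2 \sqrt{14}}{11}$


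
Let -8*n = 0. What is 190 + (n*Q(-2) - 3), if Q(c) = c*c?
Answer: 187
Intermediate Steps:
Q(c) = c²
n = 0 (n = -⅛*0 = 0)
190 + (n*Q(-2) - 3) = 190 + (0*(-2)² - 3) = 190 + (0*4 - 3) = 190 + (0 - 3) = 190 - 3 = 187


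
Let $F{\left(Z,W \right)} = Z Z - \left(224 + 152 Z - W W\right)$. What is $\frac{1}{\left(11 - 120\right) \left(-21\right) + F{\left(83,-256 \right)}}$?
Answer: $\frac{1}{61874} \approx 1.6162 \cdot 10^{-5}$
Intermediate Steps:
$F{\left(Z,W \right)} = -224 + W^{2} + Z^{2} - 152 Z$ ($F{\left(Z,W \right)} = Z^{2} - \left(224 - W^{2} + 152 Z\right) = -224 + W^{2} + Z^{2} - 152 Z$)
$\frac{1}{\left(11 - 120\right) \left(-21\right) + F{\left(83,-256 \right)}} = \frac{1}{\left(11 - 120\right) \left(-21\right) + \left(-224 + \left(-256\right)^{2} + 83^{2} - 12616\right)} = \frac{1}{\left(-109\right) \left(-21\right) + \left(-224 + 65536 + 6889 - 12616\right)} = \frac{1}{2289 + 59585} = \frac{1}{61874}$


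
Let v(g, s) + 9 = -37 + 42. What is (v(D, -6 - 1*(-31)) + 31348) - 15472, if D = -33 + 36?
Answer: 15872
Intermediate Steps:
D = 3
v(g, s) = -4 (v(g, s) = -9 + (-37 + 42) = -9 + 5 = -4)
(v(D, -6 - 1*(-31)) + 31348) - 15472 = (-4 + 31348) - 15472 = 31344 - 15472 = 15872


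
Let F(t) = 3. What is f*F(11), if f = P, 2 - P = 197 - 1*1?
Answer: -582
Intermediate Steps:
P = -194 (P = 2 - (197 - 1*1) = 2 - (197 - 1) = 2 - 1*196 = 2 - 196 = -194)
f = -194
f*F(11) = -194*3 = -582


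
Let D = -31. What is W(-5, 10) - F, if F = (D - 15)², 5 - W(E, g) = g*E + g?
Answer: -2071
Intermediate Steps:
W(E, g) = 5 - g - E*g (W(E, g) = 5 - (g*E + g) = 5 - (E*g + g) = 5 - (g + E*g) = 5 + (-g - E*g) = 5 - g - E*g)
F = 2116 (F = (-31 - 15)² = (-46)² = 2116)
W(-5, 10) - F = (5 - 1*10 - 1*(-5)*10) - 1*2116 = (5 - 10 + 50) - 2116 = 45 - 2116 = -2071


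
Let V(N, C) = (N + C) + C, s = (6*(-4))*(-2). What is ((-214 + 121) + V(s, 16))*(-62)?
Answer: 806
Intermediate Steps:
s = 48 (s = -24*(-2) = 48)
V(N, C) = N + 2*C (V(N, C) = (C + N) + C = N + 2*C)
((-214 + 121) + V(s, 16))*(-62) = ((-214 + 121) + (48 + 2*16))*(-62) = (-93 + (48 + 32))*(-62) = (-93 + 80)*(-62) = -13*(-62) = 806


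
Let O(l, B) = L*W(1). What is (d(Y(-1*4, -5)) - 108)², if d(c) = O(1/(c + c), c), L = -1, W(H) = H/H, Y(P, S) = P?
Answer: 11881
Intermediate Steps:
W(H) = 1
O(l, B) = -1 (O(l, B) = -1*1 = -1)
d(c) = -1
(d(Y(-1*4, -5)) - 108)² = (-1 - 108)² = (-109)² = 11881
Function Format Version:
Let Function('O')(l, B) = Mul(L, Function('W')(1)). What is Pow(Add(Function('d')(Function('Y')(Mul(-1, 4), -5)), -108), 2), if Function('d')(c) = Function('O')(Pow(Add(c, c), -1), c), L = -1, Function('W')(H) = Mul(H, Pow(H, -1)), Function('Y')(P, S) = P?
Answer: 11881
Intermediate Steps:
Function('W')(H) = 1
Function('O')(l, B) = -1 (Function('O')(l, B) = Mul(-1, 1) = -1)
Function('d')(c) = -1
Pow(Add(Function('d')(Function('Y')(Mul(-1, 4), -5)), -108), 2) = Pow(Add(-1, -108), 2) = Pow(-109, 2) = 11881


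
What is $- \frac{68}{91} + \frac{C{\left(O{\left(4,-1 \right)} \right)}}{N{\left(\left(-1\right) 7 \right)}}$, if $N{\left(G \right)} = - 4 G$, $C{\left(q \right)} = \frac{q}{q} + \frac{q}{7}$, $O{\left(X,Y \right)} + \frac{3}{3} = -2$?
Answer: $- \frac{463}{637} \approx -0.72684$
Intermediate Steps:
$O{\left(X,Y \right)} = -3$ ($O{\left(X,Y \right)} = -1 - 2 = -3$)
$C{\left(q \right)} = 1 + \frac{q}{7}$ ($C{\left(q \right)} = 1 + q \frac{1}{7} = 1 + \frac{q}{7}$)
$- \frac{68}{91} + \frac{C{\left(O{\left(4,-1 \right)} \right)}}{N{\left(\left(-1\right) 7 \right)}} = - \frac{68}{91} + \frac{1 + \frac{1}{7} \left(-3\right)}{\left(-4\right) \left(\left(-1\right) 7\right)} = \left(-68\right) \frac{1}{91} + \frac{1 - \frac{3}{7}}{\left(-4\right) \left(-7\right)} = - \frac{68}{91} + \frac{4}{7 \cdot 28} = - \frac{68}{91} + \frac{4}{7} \cdot \frac{1}{28} = - \frac{68}{91} + \frac{1}{49} = - \frac{463}{637}$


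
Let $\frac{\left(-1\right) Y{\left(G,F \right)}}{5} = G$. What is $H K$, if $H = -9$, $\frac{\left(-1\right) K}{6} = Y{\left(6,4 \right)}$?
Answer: $-1620$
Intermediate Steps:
$Y{\left(G,F \right)} = - 5 G$
$K = 180$ ($K = - 6 \left(\left(-5\right) 6\right) = \left(-6\right) \left(-30\right) = 180$)
$H K = \left(-9\right) 180 = -1620$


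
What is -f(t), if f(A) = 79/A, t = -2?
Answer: 79/2 ≈ 39.500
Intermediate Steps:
-f(t) = -79/(-2) = -79*(-1)/2 = -1*(-79/2) = 79/2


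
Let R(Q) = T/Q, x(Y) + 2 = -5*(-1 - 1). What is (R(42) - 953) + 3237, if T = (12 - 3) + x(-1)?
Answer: 95945/42 ≈ 2284.4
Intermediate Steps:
x(Y) = 8 (x(Y) = -2 - 5*(-1 - 1) = -2 - 5*(-2) = -2 + 10 = 8)
T = 17 (T = (12 - 3) + 8 = 9 + 8 = 17)
R(Q) = 17/Q
(R(42) - 953) + 3237 = (17/42 - 953) + 3237 = -40009/42 + 3237 = 95945/42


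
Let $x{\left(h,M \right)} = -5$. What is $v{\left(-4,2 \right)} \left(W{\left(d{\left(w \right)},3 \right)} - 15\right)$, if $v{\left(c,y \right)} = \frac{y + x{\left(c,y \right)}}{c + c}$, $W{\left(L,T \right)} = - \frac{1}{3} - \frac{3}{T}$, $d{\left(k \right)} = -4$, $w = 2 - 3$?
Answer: $- \frac{49}{8} \approx -6.125$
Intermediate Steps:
$w = -1$
$W{\left(L,T \right)} = - \frac{1}{3} - \frac{3}{T}$ ($W{\left(L,T \right)} = \left(-1\right) \frac{1}{3} - \frac{3}{T} = - \frac{1}{3} - \frac{3}{T}$)
$v{\left(c,y \right)} = \frac{-5 + y}{2 c}$ ($v{\left(c,y \right)} = \frac{y - 5}{c + c} = \frac{-5 + y}{2 c}$)
$v{\left(-4,2 \right)} \left(W{\left(d{\left(w \right)},3 \right)} - 15\right) = \frac{-5 + 2}{2 \left(-4\right)} \left(\frac{-9 - 3}{3 \cdot 3} - 15\right) = \frac{1}{2} \left(- \frac{1}{4}\right) \left(-3\right) \left(\frac{1}{3} \cdot \frac{1}{3} \left(-9 - 3\right) - 15\right) = \frac{3 \left(\frac{1}{3} \cdot \frac{1}{3} \left(-12\right) - 15\right)}{8} = \frac{3 \left(- \frac{4}{3} - 15\right)}{8} = \frac{3}{8} \left(- \frac{49}{3}\right) = - \frac{49}{8}$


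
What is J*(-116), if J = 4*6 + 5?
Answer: -3364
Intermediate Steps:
J = 29 (J = 24 + 5 = 29)
J*(-116) = 29*(-116) = -3364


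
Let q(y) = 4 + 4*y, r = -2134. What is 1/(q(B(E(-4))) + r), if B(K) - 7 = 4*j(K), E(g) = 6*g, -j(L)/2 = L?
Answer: -1/1334 ≈ -0.00074963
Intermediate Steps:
j(L) = -2*L
B(K) = 7 - 8*K (B(K) = 7 + 4*(-2*K) = 7 - 8*K)
1/(q(B(E(-4))) + r) = 1/((4 + 4*(7 - 48*(-4))) - 2134) = 1/((4 + 4*(7 - 8*(-24))) - 2134) = 1/((4 + 4*(7 + 192)) - 2134) = 1/((4 + 4*199) - 2134) = 1/((4 + 796) - 2134) = 1/(800 - 2134) = 1/(-1334) = -1/1334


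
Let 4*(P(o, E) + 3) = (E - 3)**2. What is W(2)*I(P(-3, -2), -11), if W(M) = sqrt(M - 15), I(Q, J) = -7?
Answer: -7*I*sqrt(13) ≈ -25.239*I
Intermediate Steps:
P(o, E) = -3 + (-3 + E)**2/4 (P(o, E) = -3 + (E - 3)**2/4 = -3 + (-3 + E)**2/4)
W(M) = sqrt(-15 + M)
W(2)*I(P(-3, -2), -11) = sqrt(-15 + 2)*(-7) = sqrt(-13)*(-7) = (I*sqrt(13))*(-7) = -7*I*sqrt(13)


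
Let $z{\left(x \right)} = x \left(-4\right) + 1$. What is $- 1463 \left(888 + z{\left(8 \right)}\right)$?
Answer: $-1253791$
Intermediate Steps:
$z{\left(x \right)} = 1 - 4 x$ ($z{\left(x \right)} = - 4 x + 1 = 1 - 4 x$)
$- 1463 \left(888 + z{\left(8 \right)}\right) = - 1463 \left(888 + \left(1 - 32\right)\right) = - 1463 \left(888 - 31\right) = \left(-1463\right) 857 = -1253791$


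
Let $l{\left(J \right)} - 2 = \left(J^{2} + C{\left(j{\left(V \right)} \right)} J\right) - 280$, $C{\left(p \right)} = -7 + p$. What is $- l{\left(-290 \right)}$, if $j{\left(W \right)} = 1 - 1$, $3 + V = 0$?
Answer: $-85852$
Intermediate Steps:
$V = -3$ ($V = -3 + 0 = -3$)
$j{\left(W \right)} = 0$
$l{\left(J \right)} = -278 + J^{2} - 7 J$ ($l{\left(J \right)} = 2 - \left(280 - J^{2} - \left(-7 + 0\right) J\right) = 2 - \left(280 - J^{2} + 7 J\right) = -278 + J^{2} - 7 J$)
$- l{\left(-290 \right)} = - (-278 + \left(-290\right)^{2} - -2030) = - (-278 + 84100 + 2030) = \left(-1\right) 85852 = -85852$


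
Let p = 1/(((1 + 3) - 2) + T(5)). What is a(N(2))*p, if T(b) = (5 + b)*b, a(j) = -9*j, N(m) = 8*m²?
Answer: -72/13 ≈ -5.5385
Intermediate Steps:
T(b) = b*(5 + b)
p = 1/52 (p = 1/(((1 + 3) - 2) + 5*(5 + 5)) = 1/((4 - 2) + 5*10) = 1/(2 + 50) = 1/52 ≈ 0.019231)
a(N(2))*p = -72*2²*(1/52) = -72*4*(1/52) = -9*32*(1/52) = -288*1/52 = -72/13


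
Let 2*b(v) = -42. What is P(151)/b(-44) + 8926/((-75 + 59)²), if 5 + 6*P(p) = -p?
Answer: 97051/2688 ≈ 36.105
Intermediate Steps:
b(v) = -21 (b(v) = (½)*(-42) = -21)
P(p) = -⅚ - p/6 (P(p) = -⅚ + (-p)/6 = -⅚ - p/6)
P(151)/b(-44) + 8926/((-75 + 59)²) = (-⅚ - ⅙*151)/(-21) + 8926/((-75 + 59)²) = (-⅚ - 151/6)*(-1/21) + 8926/((-16)²) = -26*(-1/21) + 8926/256 = 26/21 + 8926*(1/256) = 26/21 + 4463/128 = 97051/2688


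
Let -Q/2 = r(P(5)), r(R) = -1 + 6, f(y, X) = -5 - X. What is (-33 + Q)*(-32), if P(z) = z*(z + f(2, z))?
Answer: 1376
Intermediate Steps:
P(z) = -5*z (P(z) = z*(z + (-5 - z)) = z*(-5) = -5*z)
r(R) = 5
Q = -10 (Q = -2*5 = -10)
(-33 + Q)*(-32) = (-33 - 10)*(-32) = -43*(-32) = 1376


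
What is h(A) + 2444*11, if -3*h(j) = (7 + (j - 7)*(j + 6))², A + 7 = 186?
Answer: -337625759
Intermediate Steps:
A = 179 (A = -7 + 186 = 179)
h(j) = -(7 + (-7 + j)*(6 + j))²/3 (h(j) = -(7 + (j - 7)*(j + 6))²/3 = -(7 + (-7 + j)*(6 + j))²/3)
h(A) + 2444*11 = -(35 + 179 - 1*179²)²/3 + 2444*11 = -(35 + 179 - 1*32041)²/3 + 26884 = -(35 + 179 - 32041)²/3 + 26884 = -⅓*(-31827)² + 26884 = -⅓*1012957929 + 26884 = -337652643 + 26884 = -337625759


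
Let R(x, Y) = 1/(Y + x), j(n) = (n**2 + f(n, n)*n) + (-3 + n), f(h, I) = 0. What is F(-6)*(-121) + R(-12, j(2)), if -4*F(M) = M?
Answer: -3269/18 ≈ -181.61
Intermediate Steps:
j(n) = -3 + n + n**2 (j(n) = (n**2 + 0*n) + (-3 + n) = (n**2 + 0) + (-3 + n) = n**2 + (-3 + n) = -3 + n + n**2)
F(M) = -M/4
F(-6)*(-121) + R(-12, j(2)) = -1/4*(-6)*(-121) + 1/((-3 + 2 + 2**2) - 12) = (3/2)*(-121) + 1/((-3 + 2 + 4) - 12) = -363/2 + 1/(3 - 12) = -363/2 + 1/(-9) = -363/2 - 1/9 = -3269/18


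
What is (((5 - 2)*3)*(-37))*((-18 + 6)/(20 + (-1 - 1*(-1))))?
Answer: 999/5 ≈ 199.80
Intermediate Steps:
(((5 - 2)*3)*(-37))*((-18 + 6)/(20 + (-1 - 1*(-1)))) = ((3*3)*(-37))*(-12/(20 + (-1 + 1))) = (9*(-37))*(-12/(20 + 0)) = -(-3996)/20 = -333*(-⅗) = 999/5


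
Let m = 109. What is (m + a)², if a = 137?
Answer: 60516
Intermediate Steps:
(m + a)² = (109 + 137)² = 246² = 60516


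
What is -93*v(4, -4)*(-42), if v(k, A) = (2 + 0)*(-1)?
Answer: -7812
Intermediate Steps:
v(k, A) = -2 (v(k, A) = 2*(-1) = -2)
-93*v(4, -4)*(-42) = -93*(-2)*(-42) = 186*(-42) = -7812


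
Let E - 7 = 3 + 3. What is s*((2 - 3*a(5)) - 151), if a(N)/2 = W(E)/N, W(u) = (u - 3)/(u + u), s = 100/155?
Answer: -38860/403 ≈ -96.427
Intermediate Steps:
E = 13 (E = 7 + (3 + 3) = 7 + 6 = 13)
s = 20/31 (s = 100*(1/155) = 20/31 ≈ 0.64516)
W(u) = (-3 + u)/(2*u) (W(u) = (-3 + u)/((2*u)) = (-3 + u)*(1/(2*u)) = (-3 + u)/(2*u))
a(N) = 10/(13*N) (a(N) = 2*(((1/2)*(-3 + 13)/13)/N) = 2*(((1/2)*(1/13)*10)/N) = 2*(5/(13*N)) = 10/(13*N))
s*((2 - 3*a(5)) - 151) = 20*((2 - 30/(13*5)) - 151)/31 = 20*((2 - 3*2/13) - 151)/31 = 20*((2 - 6/13) - 151)/31 = 20*(20/13 - 151)/31 = (20/31)*(-1943/13) = -38860/403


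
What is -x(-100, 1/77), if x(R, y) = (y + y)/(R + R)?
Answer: 1/7700 ≈ 0.00012987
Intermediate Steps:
x(R, y) = y/R (x(R, y) = (2*y)/((2*R)) = (2*y)*(1/(2*R)) = y/R)
-x(-100, 1/77) = -1/(77*(-100)) = -(-1)/(77*100) = -1*(-1/7700) = 1/7700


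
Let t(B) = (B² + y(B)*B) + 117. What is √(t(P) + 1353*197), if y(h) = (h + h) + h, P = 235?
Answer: √487558 ≈ 698.25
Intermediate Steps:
y(h) = 3*h (y(h) = 2*h + h = 3*h)
t(B) = 117 + 4*B² (t(B) = (B² + (3*B)*B) + 117 = (B² + 3*B²) + 117 = 4*B² + 117 = 117 + 4*B²)
√(t(P) + 1353*197) = √((117 + 4*235²) + 1353*197) = √((117 + 4*55225) + 266541) = √((117 + 220900) + 266541) = √(221017 + 266541) = √487558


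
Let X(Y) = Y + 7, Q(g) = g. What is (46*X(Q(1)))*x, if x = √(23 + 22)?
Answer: 1104*√5 ≈ 2468.6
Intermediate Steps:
x = 3*√5 (x = √45 = 3*√5 ≈ 6.7082)
X(Y) = 7 + Y
(46*X(Q(1)))*x = (46*(7 + 1))*(3*√5) = (46*8)*(3*√5) = 368*(3*√5) = 1104*√5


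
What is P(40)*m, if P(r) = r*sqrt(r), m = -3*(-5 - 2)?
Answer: 1680*sqrt(10) ≈ 5312.6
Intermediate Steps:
m = 21 (m = -3*(-7) = 21)
P(r) = r**(3/2)
P(40)*m = 40**(3/2)*21 = (80*sqrt(10))*21 = 1680*sqrt(10)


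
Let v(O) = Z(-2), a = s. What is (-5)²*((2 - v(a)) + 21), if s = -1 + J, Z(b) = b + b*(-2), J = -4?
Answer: 525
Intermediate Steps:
Z(b) = -b (Z(b) = b - 2*b = -b)
s = -5 (s = -1 - 4 = -5)
a = -5
v(O) = 2 (v(O) = -1*(-2) = 2)
(-5)²*((2 - v(a)) + 21) = (-5)²*((2 - 1*2) + 21) = 25*((2 - 2) + 21) = 25*(0 + 21) = 25*21 = 525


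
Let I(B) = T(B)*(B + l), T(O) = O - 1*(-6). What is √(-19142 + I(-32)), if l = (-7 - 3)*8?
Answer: I*√16230 ≈ 127.4*I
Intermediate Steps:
T(O) = 6 + O (T(O) = O + 6 = 6 + O)
l = -80 (l = -10*8 = -80)
I(B) = (-80 + B)*(6 + B) (I(B) = (6 + B)*(B - 80) = (6 + B)*(-80 + B) = (-80 + B)*(6 + B))
√(-19142 + I(-32)) = √(-19142 + (-80 - 32)*(6 - 32)) = √(-19142 - 112*(-26)) = √(-19142 + 2912) = √(-16230) = I*√16230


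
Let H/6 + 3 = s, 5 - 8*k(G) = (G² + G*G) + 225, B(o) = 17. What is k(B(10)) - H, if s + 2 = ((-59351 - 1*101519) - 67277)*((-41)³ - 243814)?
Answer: -1712389249359/4 ≈ -4.2810e+11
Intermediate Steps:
k(G) = -55/2 - G²/4 (k(G) = 5/8 - ((G² + G*G) + 225)/8 = 5/8 - ((G² + G²) + 225)/8 = 5/8 - (2*G² + 225)/8 = 5/8 - (225 + 2*G²)/8 = 5/8 + (-225/8 - G²/4) = -55/2 - G²/4)
s = 71349552043 (s = -2 + ((-59351 - 1*101519) - 67277)*((-41)³ - 243814) = -2 + ((-59351 - 101519) - 67277)*(-68921 - 243814) = -2 + (-160870 - 67277)*(-312735) = -2 - 228147*(-312735) = -2 + 71349552045 = 71349552043)
H = 428097312240 (H = -18 + 6*71349552043 = -18 + 428097312258 = 428097312240)
k(B(10)) - H = (-55/2 - ¼*17²) - 1*428097312240 = (-55/2 - ¼*289) - 428097312240 = (-55/2 - 289/4) - 428097312240 = -399/4 - 428097312240 = -1712389249359/4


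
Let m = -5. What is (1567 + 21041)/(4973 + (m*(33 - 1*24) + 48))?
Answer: 1413/311 ≈ 4.5434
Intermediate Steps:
(1567 + 21041)/(4973 + (m*(33 - 1*24) + 48)) = (1567 + 21041)/(4973 + (-5*(33 - 1*24) + 48)) = 22608/(4973 + (-5*(33 - 24) + 48)) = 22608/(4973 + (-5*9 + 48)) = 22608/(4973 + (-45 + 48)) = 22608/(4973 + 3) = 22608/4976 = 22608*(1/4976) = 1413/311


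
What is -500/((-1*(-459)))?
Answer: -500/459 ≈ -1.0893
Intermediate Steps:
-500/((-1*(-459))) = -500/459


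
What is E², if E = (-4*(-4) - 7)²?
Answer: 6561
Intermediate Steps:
E = 81 (E = (16 - 7)² = 9² = 81)
E² = 81² = 6561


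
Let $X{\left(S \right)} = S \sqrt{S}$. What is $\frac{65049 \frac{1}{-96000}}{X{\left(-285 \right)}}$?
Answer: $- \frac{21683 i \sqrt{285}}{2599200000} \approx - 0.00014083 i$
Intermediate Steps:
$X{\left(S \right)} = S^{\frac{3}{2}}$
$\frac{65049 \frac{1}{-96000}}{X{\left(-285 \right)}} = \frac{65049 \frac{1}{-96000}}{\left(-285\right)^{\frac{3}{2}}} = \frac{65049 \left(- \frac{1}{96000}\right)}{\left(-285\right) i \sqrt{285}} = - \frac{21683 \frac{i \sqrt{285}}{81225}}{32000} = - \frac{21683 i \sqrt{285}}{2599200000}$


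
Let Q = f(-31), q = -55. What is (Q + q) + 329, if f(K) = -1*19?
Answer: 255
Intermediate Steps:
f(K) = -19
Q = -19
(Q + q) + 329 = (-19 - 55) + 329 = -74 + 329 = 255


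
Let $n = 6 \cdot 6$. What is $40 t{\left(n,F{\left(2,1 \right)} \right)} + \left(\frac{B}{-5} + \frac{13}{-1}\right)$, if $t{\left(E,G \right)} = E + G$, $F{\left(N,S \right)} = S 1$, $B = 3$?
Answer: $\frac{7332}{5} \approx 1466.4$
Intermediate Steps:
$n = 36$
$F{\left(N,S \right)} = S$
$40 t{\left(n,F{\left(2,1 \right)} \right)} + \left(\frac{B}{-5} + \frac{13}{-1}\right) = 40 \left(36 + 1\right) + \left(\frac{3}{-5} + \frac{13}{-1}\right) = 40 \cdot 37 + \left(3 \left(- \frac{1}{5}\right) + 13 \left(-1\right)\right) = 1480 - \frac{68}{5} = \frac{7332}{5}$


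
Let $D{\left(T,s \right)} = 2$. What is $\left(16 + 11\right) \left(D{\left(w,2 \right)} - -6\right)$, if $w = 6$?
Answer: $216$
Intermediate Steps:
$\left(16 + 11\right) \left(D{\left(w,2 \right)} - -6\right) = \left(16 + 11\right) \left(2 - -6\right) = 27 \left(2 + 6\right) = 27 \cdot 8 = 216$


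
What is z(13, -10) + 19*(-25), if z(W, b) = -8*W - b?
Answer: -569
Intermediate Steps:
z(W, b) = -b - 8*W
z(13, -10) + 19*(-25) = (-1*(-10) - 8*13) + 19*(-25) = (10 - 104) - 475 = -94 - 475 = -569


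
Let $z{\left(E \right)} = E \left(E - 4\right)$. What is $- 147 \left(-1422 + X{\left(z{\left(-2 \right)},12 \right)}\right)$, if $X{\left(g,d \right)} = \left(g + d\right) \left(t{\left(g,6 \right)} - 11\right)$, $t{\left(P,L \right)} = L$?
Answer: $226674$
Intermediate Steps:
$z{\left(E \right)} = E \left(-4 + E\right)$ ($z{\left(E \right)} = E \left(E - 4\right) = E \left(-4 + E\right)$)
$X{\left(g,d \right)} = - 5 d - 5 g$ ($X{\left(g,d \right)} = \left(g + d\right) \left(6 - 11\right) = \left(d + g\right) \left(-5\right) = - 5 d - 5 g$)
$- 147 \left(-1422 + X{\left(z{\left(-2 \right)},12 \right)}\right) = - 147 \left(-1422 - \left(60 + 5 \left(- 2 \left(-4 - 2\right)\right)\right)\right) = - 147 \left(-1422 - \left(60 + 5 \left(\left(-2\right) \left(-6\right)\right)\right)\right) = - 147 \left(-1422 - 120\right) = \left(-147\right) \left(-1542\right) = 226674$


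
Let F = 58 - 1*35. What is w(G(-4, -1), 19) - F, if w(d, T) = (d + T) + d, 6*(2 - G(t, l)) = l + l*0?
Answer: 1/3 ≈ 0.33333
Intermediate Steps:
G(t, l) = 2 - l/6 (G(t, l) = 2 - (l + l*0)/6 = 2 - (l + 0)/6 = 2 - l/6)
w(d, T) = T + 2*d (w(d, T) = (T + d) + d = T + 2*d)
F = 23 (F = 58 - 35 = 23)
w(G(-4, -1), 19) - F = (19 + 2*(2 - 1/6*(-1))) - 1*23 = (19 + 2*(2 + 1/6)) - 23 = (19 + 2*(13/6)) - 23 = (19 + 13/3) - 23 = 70/3 - 23 = 1/3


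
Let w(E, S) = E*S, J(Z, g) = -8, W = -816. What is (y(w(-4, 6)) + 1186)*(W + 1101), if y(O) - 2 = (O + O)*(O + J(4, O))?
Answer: 776340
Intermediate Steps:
y(O) = 2 + 2*O*(-8 + O) (y(O) = 2 + (O + O)*(O - 8) = 2 + (2*O)*(-8 + O) = 2 + 2*O*(-8 + O))
(y(w(-4, 6)) + 1186)*(W + 1101) = ((2 - (-64)*6 + 2*(-4*6)²) + 1186)*(-816 + 1101) = ((2 - 16*(-24) + 2*(-24)²) + 1186)*285 = ((2 + 384 + 2*576) + 1186)*285 = ((2 + 384 + 1152) + 1186)*285 = (1538 + 1186)*285 = 2724*285 = 776340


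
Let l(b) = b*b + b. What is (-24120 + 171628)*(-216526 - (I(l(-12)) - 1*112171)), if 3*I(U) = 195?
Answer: -15402785360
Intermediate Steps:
l(b) = b + b**2 (l(b) = b**2 + b = b + b**2)
I(U) = 65 (I(U) = (1/3)*195 = 65)
(-24120 + 171628)*(-216526 - (I(l(-12)) - 1*112171)) = (-24120 + 171628)*(-216526 - (65 - 1*112171)) = 147508*(-216526 - (65 - 112171)) = 147508*(-216526 - 1*(-112106)) = 147508*(-216526 + 112106) = 147508*(-104420) = -15402785360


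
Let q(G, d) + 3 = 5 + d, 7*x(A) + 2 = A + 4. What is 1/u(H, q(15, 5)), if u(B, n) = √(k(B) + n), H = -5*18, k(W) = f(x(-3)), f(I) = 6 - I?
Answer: √161/46 ≈ 0.27584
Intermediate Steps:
x(A) = 2/7 + A/7 (x(A) = -2/7 + (A + 4)/7 = -2/7 + (4 + A)/7 = -2/7 + (4/7 + A/7) = 2/7 + A/7)
k(W) = 43/7 (k(W) = 6 - (2/7 + (⅐)*(-3)) = 6 - (2/7 - 3/7) = 6 - 1*(-⅐) = 6 + ⅐ = 43/7)
H = -90
q(G, d) = 2 + d (q(G, d) = -3 + (5 + d) = 2 + d)
u(B, n) = √(43/7 + n)
1/u(H, q(15, 5)) = 1/(√(301 + 49*(2 + 5))/7) = 1/(√(301 + 49*7)/7) = 1/(√(301 + 343)/7) = 1/(√644/7) = 1/((2*√161)/7) = 1/(2*√161/7) = √161/46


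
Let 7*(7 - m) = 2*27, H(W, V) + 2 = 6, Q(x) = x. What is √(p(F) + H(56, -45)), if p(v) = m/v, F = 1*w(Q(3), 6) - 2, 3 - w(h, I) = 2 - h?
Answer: √714/14 ≈ 1.9086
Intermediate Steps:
H(W, V) = 4 (H(W, V) = -2 + 6 = 4)
w(h, I) = 1 + h (w(h, I) = 3 - (2 - h) = 3 + (-2 + h) = 1 + h)
m = -5/7 (m = 7 - 2*27/7 = 7 - ⅐*54 = 7 - 54/7 = -5/7 ≈ -0.71429)
F = 2 (F = 1*(1 + 3) - 2 = 1*4 - 2 = 4 - 2 = 2)
p(v) = -5/(7*v)
√(p(F) + H(56, -45)) = √(-5/7/2 + 4) = √(-5/7*½ + 4) = √(-5/14 + 4) = √(51/14) = √714/14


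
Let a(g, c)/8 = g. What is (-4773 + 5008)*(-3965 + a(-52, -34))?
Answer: -1029535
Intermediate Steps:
a(g, c) = 8*g
(-4773 + 5008)*(-3965 + a(-52, -34)) = (-4773 + 5008)*(-3965 + 8*(-52)) = 235*(-3965 - 416) = 235*(-4381) = -1029535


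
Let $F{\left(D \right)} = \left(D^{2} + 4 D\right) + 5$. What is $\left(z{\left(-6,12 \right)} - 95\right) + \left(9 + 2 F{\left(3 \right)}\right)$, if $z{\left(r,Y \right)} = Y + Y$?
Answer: $-10$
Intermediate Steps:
$z{\left(r,Y \right)} = 2 Y$
$F{\left(D \right)} = 5 + D^{2} + 4 D$
$\left(z{\left(-6,12 \right)} - 95\right) + \left(9 + 2 F{\left(3 \right)}\right) = \left(2 \cdot 12 - 95\right) + \left(9 + 2 \left(5 + 3^{2} + 4 \cdot 3\right)\right) = \left(24 - 95\right) + \left(9 + 2 \left(5 + 9 + 12\right)\right) = -71 + \left(9 + 2 \cdot 26\right) = -71 + \left(9 + 52\right) = -71 + 61 = -10$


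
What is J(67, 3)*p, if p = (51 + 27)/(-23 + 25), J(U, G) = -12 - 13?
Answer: -975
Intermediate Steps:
J(U, G) = -25
p = 39 (p = 78/2 = 78*(1/2) = 39)
J(67, 3)*p = -25*39 = -975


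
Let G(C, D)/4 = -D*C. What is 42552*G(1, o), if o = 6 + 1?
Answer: -1191456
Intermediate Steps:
o = 7
G(C, D) = -4*C*D (G(C, D) = 4*(-D*C) = 4*(-C*D) = -4*C*D)
42552*G(1, o) = 42552*(-4*1*7) = 42552*(-28) = -1191456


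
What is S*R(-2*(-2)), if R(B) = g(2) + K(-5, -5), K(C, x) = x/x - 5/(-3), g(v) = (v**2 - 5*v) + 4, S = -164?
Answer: -328/3 ≈ -109.33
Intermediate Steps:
g(v) = 4 + v**2 - 5*v
K(C, x) = 8/3 (K(C, x) = 1 - 5*(-1/3) = 1 + 5/3 = 8/3)
R(B) = 2/3 (R(B) = (4 + 2**2 - 5*2) + 8/3 = (4 + 4 - 10) + 8/3 = -2 + 8/3 = 2/3)
S*R(-2*(-2)) = -164*2/3 = -328/3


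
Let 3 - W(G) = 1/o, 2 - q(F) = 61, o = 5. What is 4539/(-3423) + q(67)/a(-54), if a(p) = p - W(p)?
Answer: -93097/324044 ≈ -0.28730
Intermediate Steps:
q(F) = -59 (q(F) = 2 - 1*61 = 2 - 61 = -59)
W(G) = 14/5 (W(G) = 3 - 1/5 = 3 - 1*⅕ = 3 - ⅕ = 14/5)
a(p) = -14/5 + p (a(p) = p - 1*14/5 = p - 14/5 = -14/5 + p)
4539/(-3423) + q(67)/a(-54) = 4539/(-3423) - 59/(-14/5 - 54) = 4539*(-1/3423) - 59/(-284/5) = -1513/1141 - 59*(-5/284) = -1513/1141 + 295/284 = -93097/324044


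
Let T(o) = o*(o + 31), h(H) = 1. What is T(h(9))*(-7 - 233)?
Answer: -7680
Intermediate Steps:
T(o) = o*(31 + o)
T(h(9))*(-7 - 233) = (1*(31 + 1))*(-7 - 233) = (1*32)*(-240) = 32*(-240) = -7680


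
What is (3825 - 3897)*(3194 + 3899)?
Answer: -510696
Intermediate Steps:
(3825 - 3897)*(3194 + 3899) = -72*7093 = -510696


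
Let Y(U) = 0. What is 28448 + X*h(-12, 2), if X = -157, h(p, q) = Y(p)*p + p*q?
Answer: 32216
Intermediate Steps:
h(p, q) = p*q (h(p, q) = 0*p + p*q = 0 + p*q = p*q)
28448 + X*h(-12, 2) = 28448 - (-1884)*2 = 28448 - 157*(-24) = 28448 + 3768 = 32216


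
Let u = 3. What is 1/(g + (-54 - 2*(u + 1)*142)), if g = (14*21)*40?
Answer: 1/10570 ≈ 9.4607e-5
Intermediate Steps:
g = 11760 (g = 294*40 = 11760)
1/(g + (-54 - 2*(u + 1)*142)) = 1/(11760 + (-54 - 2*(3 + 1)*142)) = 1/(11760 + (-54 - 2*4*142)) = 1/(11760 + (-54 - 8*142)) = 1/(11760 + (-54 - 1136)) = 1/(11760 - 1190) = 1/10570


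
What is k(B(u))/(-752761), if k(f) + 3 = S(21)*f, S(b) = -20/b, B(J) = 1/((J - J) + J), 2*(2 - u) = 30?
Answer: 799/205503753 ≈ 3.8880e-6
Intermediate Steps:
u = -13 (u = 2 - ½*30 = 2 - 15 = -13)
B(J) = 1/J (B(J) = 1/(0 + J) = 1/J)
k(f) = -3 - 20*f/21 (k(f) = -3 + (-20/21)*f = -3 + (-20*1/21)*f = -3 - 20*f/21)
k(B(u))/(-752761) = (-3 - 20/21/(-13))/(-752761) = (-3 - 20/21*(-1/13))*(-1/752761) = (-3 + 20/273)*(-1/752761) = -799/273*(-1/752761) = 799/205503753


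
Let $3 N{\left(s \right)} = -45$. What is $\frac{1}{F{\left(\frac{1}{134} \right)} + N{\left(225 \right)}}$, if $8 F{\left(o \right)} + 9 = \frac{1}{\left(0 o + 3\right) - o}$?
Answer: $- \frac{3208}{51595} \approx -0.062177$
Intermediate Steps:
$N{\left(s \right)} = -15$ ($N{\left(s \right)} = \frac{1}{3} \left(-45\right) = -15$)
$F{\left(o \right)} = - \frac{9}{8} + \frac{1}{8 \left(3 - o\right)}$ ($F{\left(o \right)} = - \frac{9}{8} + \frac{1}{8 \left(\left(0 o + 3\right) - o\right)} = - \frac{9}{8} + \frac{1}{8 \left(\left(0 + 3\right) - o\right)} = - \frac{9}{8} + \frac{1}{8 \left(3 - o\right)}$)
$\frac{1}{F{\left(\frac{1}{134} \right)} + N{\left(225 \right)}} = \frac{1}{\frac{26 - \frac{9}{134}}{8 \left(-3 + \frac{1}{134}\right)} - 15} = \frac{1}{\frac{26 - \frac{9}{134}}{8 \left(- \frac{401}{134}\right)} - 15} = \frac{1}{\frac{1}{8} \left(- \frac{134}{401}\right) \frac{3475}{134} - 15} = \frac{1}{- \frac{3475}{3208} - 15} = \frac{1}{- \frac{51595}{3208}} = - \frac{3208}{51595}$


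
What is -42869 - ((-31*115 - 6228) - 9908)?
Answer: -23168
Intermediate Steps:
-42869 - ((-31*115 - 6228) - 9908) = -42869 - ((-3565 - 6228) - 9908) = -42869 - (-9793 - 9908) = -42869 - 1*(-19701) = -42869 + 19701 = -23168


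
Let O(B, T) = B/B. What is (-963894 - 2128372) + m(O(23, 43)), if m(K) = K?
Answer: -3092265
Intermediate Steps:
O(B, T) = 1
(-963894 - 2128372) + m(O(23, 43)) = (-963894 - 2128372) + 1 = -3092266 + 1 = -3092265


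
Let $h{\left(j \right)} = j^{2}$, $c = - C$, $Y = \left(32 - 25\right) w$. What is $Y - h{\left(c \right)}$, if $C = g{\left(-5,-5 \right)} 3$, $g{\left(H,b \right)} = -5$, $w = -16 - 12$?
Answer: $-421$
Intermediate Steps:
$w = -28$
$C = -15$ ($C = \left(-5\right) 3 = -15$)
$Y = -196$ ($Y = \left(32 - 25\right) \left(-28\right) = 7 \left(-28\right) = -196$)
$c = 15$ ($c = \left(-1\right) \left(-15\right) = 15$)
$Y - h{\left(c \right)} = -196 - 15^{2} = -196 - 225 = -421$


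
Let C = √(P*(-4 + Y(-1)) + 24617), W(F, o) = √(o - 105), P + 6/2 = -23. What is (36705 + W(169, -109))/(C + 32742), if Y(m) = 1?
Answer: (36705 + I*√214)/(32742 + √24695) ≈ 1.1157 + 0.00044465*I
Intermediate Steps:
P = -26 (P = -3 - 23 = -26)
W(F, o) = √(-105 + o)
C = √24695 (C = √(-26*(-4 + 1) + 24617) = √(-26*(-3) + 24617) = √(78 + 24617) = √24695 ≈ 157.15)
(36705 + W(169, -109))/(C + 32742) = (36705 + √(-105 - 109))/(√24695 + 32742) = (36705 + √(-214))/(32742 + √24695) = (36705 + I*√214)/(32742 + √24695)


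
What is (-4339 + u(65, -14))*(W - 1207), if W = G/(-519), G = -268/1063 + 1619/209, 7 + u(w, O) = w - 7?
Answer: 198926616636416/38434891 ≈ 5.1757e+6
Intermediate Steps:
u(w, O) = -14 + w (u(w, O) = -7 + (w - 7) = -7 + (-7 + w) = -14 + w)
G = 1664985/222167 (G = -268*1/1063 + 1619*(1/209) = -268/1063 + 1619/209 = 1664985/222167 ≈ 7.4943)
W = -554995/38434891 (W = (1664985/222167)/(-519) = (1664985/222167)*(-1/519) = -554995/38434891 ≈ -0.014440)
(-4339 + u(65, -14))*(W - 1207) = (-4339 + (-14 + 65))*(-554995/38434891 - 1207) = (-4339 + 51)*(-46391468432/38434891) = -4288*(-46391468432/38434891) = 198926616636416/38434891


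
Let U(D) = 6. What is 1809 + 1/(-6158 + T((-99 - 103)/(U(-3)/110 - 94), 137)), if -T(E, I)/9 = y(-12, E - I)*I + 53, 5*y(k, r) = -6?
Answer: 46630588/25777 ≈ 1809.0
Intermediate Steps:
y(k, r) = -6/5 (y(k, r) = (1/5)*(-6) = -6/5)
T(E, I) = -477 + 54*I/5 (T(E, I) = -9*(-6*I/5 + 53) = -9*(53 - 6*I/5) = -477 + 54*I/5)
1809 + 1/(-6158 + T((-99 - 103)/(U(-3)/110 - 94), 137)) = 1809 + 1/(-6158 + (-477 + (54/5)*137)) = 1809 + 1/(-6158 + (-477 + 7398/5)) = 1809 + 1/(-6158 + 5013/5) = 1809 + 1/(-25777/5) = 1809 - 5/25777 = 46630588/25777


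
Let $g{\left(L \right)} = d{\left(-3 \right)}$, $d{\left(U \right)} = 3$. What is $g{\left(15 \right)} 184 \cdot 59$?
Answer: $32568$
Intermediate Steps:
$g{\left(L \right)} = 3$
$g{\left(15 \right)} 184 \cdot 59 = 3 \cdot 184 \cdot 59 = 552 \cdot 59 = 32568$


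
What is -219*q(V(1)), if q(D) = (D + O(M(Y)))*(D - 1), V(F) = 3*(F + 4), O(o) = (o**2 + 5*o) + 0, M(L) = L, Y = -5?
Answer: -45990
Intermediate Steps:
O(o) = o**2 + 5*o
V(F) = 12 + 3*F (V(F) = 3*(4 + F) = 12 + 3*F)
q(D) = D*(-1 + D) (q(D) = (D - 5*(5 - 5))*(D - 1) = (D - 5*0)*(-1 + D) = (D + 0)*(-1 + D) = D*(-1 + D))
-219*q(V(1)) = -219*(12 + 3*1)*(-1 + (12 + 3*1)) = -219*(12 + 3)*(-1 + (12 + 3)) = -3285*(-1 + 15) = -3285*14 = -219*210 = -45990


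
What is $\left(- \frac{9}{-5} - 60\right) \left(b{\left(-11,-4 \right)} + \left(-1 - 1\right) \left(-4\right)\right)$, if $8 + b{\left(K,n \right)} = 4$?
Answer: $- \frac{1164}{5} \approx -232.8$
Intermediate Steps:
$b{\left(K,n \right)} = -4$ ($b{\left(K,n \right)} = -8 + 4 = -4$)
$\left(- \frac{9}{-5} - 60\right) \left(b{\left(-11,-4 \right)} + \left(-1 - 1\right) \left(-4\right)\right) = \left(- \frac{9}{-5} - 60\right) \left(-4 + \left(-1 - 1\right) \left(-4\right)\right) = \left(\left(-9\right) \left(- \frac{1}{5}\right) - 60\right) \left(-4 - -8\right) = \left(\frac{9}{5} - 60\right) \left(-4 + 8\right) = \left(- \frac{291}{5}\right) 4 = - \frac{1164}{5}$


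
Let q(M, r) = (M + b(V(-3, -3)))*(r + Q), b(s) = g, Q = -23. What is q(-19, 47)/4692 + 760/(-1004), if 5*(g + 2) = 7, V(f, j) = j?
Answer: -420646/490705 ≈ -0.85723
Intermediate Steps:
g = -⅗ (g = -2 + (⅕)*7 = -2 + 7/5 = -⅗ ≈ -0.60000)
b(s) = -⅗
q(M, r) = (-23 + r)*(-⅗ + M) (q(M, r) = (M - ⅗)*(r - 23) = (-⅗ + M)*(-23 + r) = (-23 + r)*(-⅗ + M))
q(-19, 47)/4692 + 760/(-1004) = (69/5 - 23*(-19) - ⅗*47 - 19*47)/4692 + 760/(-1004) = (69/5 + 437 - 141/5 - 893)*(1/4692) + 760*(-1/1004) = -2352/5*1/4692 - 190/251 = -196/1955 - 190/251 = -420646/490705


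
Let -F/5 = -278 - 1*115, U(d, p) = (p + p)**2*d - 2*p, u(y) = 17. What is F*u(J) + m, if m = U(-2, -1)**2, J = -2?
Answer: 33441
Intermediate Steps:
U(d, p) = -2*p + 4*d*p**2 (U(d, p) = (2*p)**2*d - 2*p = (4*p**2)*d - 2*p = 4*d*p**2 - 2*p = -2*p + 4*d*p**2)
m = 36 (m = (2*(-1)*(-1 + 2*(-2)*(-1)))**2 = (2*(-1)*(-1 + 4))**2 = (2*(-1)*3)**2 = (-6)**2 = 36)
F = 1965 (F = -5*(-278 - 1*115) = -5*(-278 - 115) = -5*(-393) = 1965)
F*u(J) + m = 1965*17 + 36 = 33405 + 36 = 33441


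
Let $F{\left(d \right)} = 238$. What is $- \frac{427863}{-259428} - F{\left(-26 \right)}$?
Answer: $- \frac{20438667}{86476} \approx -236.35$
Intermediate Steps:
$- \frac{427863}{-259428} - F{\left(-26 \right)} = - \frac{427863}{-259428} - 238 = \left(-427863\right) \left(- \frac{1}{259428}\right) - 238 = \frac{142621}{86476} - 238 = - \frac{20438667}{86476}$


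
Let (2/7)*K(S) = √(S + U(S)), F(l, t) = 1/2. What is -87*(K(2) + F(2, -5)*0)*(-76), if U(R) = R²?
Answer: 23142*√6 ≈ 56686.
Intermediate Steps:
F(l, t) = ½
K(S) = 7*√(S + S²)/2
-87*(K(2) + F(2, -5)*0)*(-76) = -87*(7*√(2*(1 + 2))/2 + (½)*0)*(-76) = -87*(7*√(2*3)/2 + 0)*(-76) = -87*(7*√6/2 + 0)*(-76) = -609*√6/2*(-76) = 23142*√6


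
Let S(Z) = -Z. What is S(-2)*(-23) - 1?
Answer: -47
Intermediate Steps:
S(-2)*(-23) - 1 = -1*(-2)*(-23) - 1 = 2*(-23) - 1 = -46 - 1 = -47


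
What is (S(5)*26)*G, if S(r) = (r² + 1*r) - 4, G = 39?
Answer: 26364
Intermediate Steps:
S(r) = -4 + r + r² (S(r) = (r² + r) - 4 = (r + r²) - 4 = -4 + r + r²)
(S(5)*26)*G = ((-4 + 5 + 5²)*26)*39 = ((-4 + 5 + 25)*26)*39 = (26*26)*39 = 676*39 = 26364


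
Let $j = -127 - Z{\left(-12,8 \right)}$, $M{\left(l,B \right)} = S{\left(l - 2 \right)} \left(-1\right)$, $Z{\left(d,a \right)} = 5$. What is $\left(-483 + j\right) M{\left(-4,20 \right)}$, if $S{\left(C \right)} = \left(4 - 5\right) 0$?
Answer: $0$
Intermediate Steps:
$S{\left(C \right)} = 0$ ($S{\left(C \right)} = \left(-1\right) 0 = 0$)
$M{\left(l,B \right)} = 0$ ($M{\left(l,B \right)} = 0 \left(-1\right) = 0$)
$j = -132$ ($j = -127 - 5 = -132$)
$\left(-483 + j\right) M{\left(-4,20 \right)} = \left(-483 - 132\right) 0 = \left(-615\right) 0 = 0$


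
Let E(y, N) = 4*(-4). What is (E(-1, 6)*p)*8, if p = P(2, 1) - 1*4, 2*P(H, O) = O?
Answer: 448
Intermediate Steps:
P(H, O) = O/2
E(y, N) = -16
p = -7/2 (p = (½)*1 - 1*4 = ½ - 4 = -7/2 ≈ -3.5000)
(E(-1, 6)*p)*8 = -16*(-7/2)*8 = 56*8 = 448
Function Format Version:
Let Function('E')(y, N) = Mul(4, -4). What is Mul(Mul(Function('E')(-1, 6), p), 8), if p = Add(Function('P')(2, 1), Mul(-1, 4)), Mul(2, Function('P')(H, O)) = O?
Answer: 448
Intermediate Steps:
Function('P')(H, O) = Mul(Rational(1, 2), O)
Function('E')(y, N) = -16
p = Rational(-7, 2) (p = Add(Mul(Rational(1, 2), 1), Mul(-1, 4)) = Add(Rational(1, 2), -4) = Rational(-7, 2) ≈ -3.5000)
Mul(Mul(Function('E')(-1, 6), p), 8) = Mul(Mul(-16, Rational(-7, 2)), 8) = Mul(56, 8) = 448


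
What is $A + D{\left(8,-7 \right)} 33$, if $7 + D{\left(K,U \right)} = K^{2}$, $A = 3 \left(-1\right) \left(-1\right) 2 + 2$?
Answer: $1889$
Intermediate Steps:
$A = 8$ ($A = 3 \cdot 1 \cdot 2 + 2 = 3 \cdot 2 + 2 = 6 + 2 = 8$)
$D{\left(K,U \right)} = -7 + K^{2}$
$A + D{\left(8,-7 \right)} 33 = 8 + \left(-7 + 8^{2}\right) 33 = 8 + \left(-7 + 64\right) 33 = 8 + 57 \cdot 33 = 8 + 1881 = 1889$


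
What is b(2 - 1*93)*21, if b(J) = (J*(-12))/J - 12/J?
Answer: -3240/13 ≈ -249.23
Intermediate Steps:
b(J) = -12 - 12/J (b(J) = (-12*J)/J - 12/J = -12 - 12/J)
b(2 - 1*93)*21 = (-12 - 12/(2 - 1*93))*21 = (-12 - 12/(2 - 93))*21 = (-12 - 12/(-91))*21 = (-12 - 12*(-1/91))*21 = (-12 + 12/91)*21 = -1080/91*21 = -3240/13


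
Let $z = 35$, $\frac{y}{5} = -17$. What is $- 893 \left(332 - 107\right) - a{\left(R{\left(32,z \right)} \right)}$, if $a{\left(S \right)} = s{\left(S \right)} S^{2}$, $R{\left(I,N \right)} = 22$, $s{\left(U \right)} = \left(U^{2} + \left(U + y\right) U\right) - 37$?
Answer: $253551$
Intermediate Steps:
$y = -85$ ($y = 5 \left(-17\right) = -85$)
$s{\left(U \right)} = -37 + U^{2} + U \left(-85 + U\right)$ ($s{\left(U \right)} = \left(U^{2} + \left(U - 85\right) U\right) - 37 = \left(U^{2} + \left(-85 + U\right) U\right) - 37 = \left(U^{2} + U \left(-85 + U\right)\right) - 37 = -37 + U^{2} + U \left(-85 + U\right)$)
$a{\left(S \right)} = S^{2} \left(-37 - 85 S + 2 S^{2}\right)$ ($a{\left(S \right)} = \left(-37 - 85 S + 2 S^{2}\right) S^{2} = S^{2} \left(-37 - 85 S + 2 S^{2}\right)$)
$- 893 \left(332 - 107\right) - a{\left(R{\left(32,z \right)} \right)} = - 893 \left(332 - 107\right) - 22^{2} \left(-37 - 1870 + 2 \cdot 22^{2}\right) = \left(-893\right) 225 - 484 \left(-37 - 1870 + 2 \cdot 484\right) = -200925 - 484 \left(-37 - 1870 + 968\right) = -200925 - 484 \left(-939\right) = -200925 - -454476 = -200925 + 454476 = 253551$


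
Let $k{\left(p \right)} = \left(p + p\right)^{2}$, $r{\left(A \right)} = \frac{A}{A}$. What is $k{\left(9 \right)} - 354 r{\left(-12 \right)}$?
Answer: $-30$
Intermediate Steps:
$r{\left(A \right)} = 1$
$k{\left(p \right)} = 4 p^{2}$ ($k{\left(p \right)} = \left(2 p\right)^{2} = 4 p^{2}$)
$k{\left(9 \right)} - 354 r{\left(-12 \right)} = 4 \cdot 9^{2} - 354 = 4 \cdot 81 - 354 = 324 - 354 = -30$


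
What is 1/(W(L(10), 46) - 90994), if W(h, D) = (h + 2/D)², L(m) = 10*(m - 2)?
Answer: -529/44746545 ≈ -1.1822e-5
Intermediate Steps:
L(m) = -20 + 10*m (L(m) = 10*(-2 + m) = -20 + 10*m)
1/(W(L(10), 46) - 90994) = 1/((2 + 46*(-20 + 10*10))²/46² - 90994) = 1/((2 + 46*(-20 + 100))²/2116 - 90994) = 1/((2 + 46*80)²/2116 - 90994) = 1/((2 + 3680)²/2116 - 90994) = 1/((1/2116)*3682² - 90994) = 1/((1/2116)*13557124 - 90994) = 1/(3389281/529 - 90994) = 1/(-44746545/529) = -529/44746545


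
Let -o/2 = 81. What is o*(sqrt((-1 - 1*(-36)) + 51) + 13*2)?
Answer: -4212 - 162*sqrt(86) ≈ -5714.3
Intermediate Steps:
o = -162 (o = -2*81 = -162)
o*(sqrt((-1 - 1*(-36)) + 51) + 13*2) = -162*(sqrt((-1 - 1*(-36)) + 51) + 13*2) = -162*(sqrt((-1 + 36) + 51) + 26) = -162*(sqrt(35 + 51) + 26) = -162*(sqrt(86) + 26) = -162*(26 + sqrt(86)) = -4212 - 162*sqrt(86)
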